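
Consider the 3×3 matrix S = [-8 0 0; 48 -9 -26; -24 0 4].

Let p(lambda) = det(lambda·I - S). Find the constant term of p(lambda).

-288

p(lambda) = lambda^3 + 13·lambda^2 + 4·lambda - 288.
The constant term is -288.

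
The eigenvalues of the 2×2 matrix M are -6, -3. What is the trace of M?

trace(M) is the sum of the eigenvalues: (-6) + (-3) = -9.

-9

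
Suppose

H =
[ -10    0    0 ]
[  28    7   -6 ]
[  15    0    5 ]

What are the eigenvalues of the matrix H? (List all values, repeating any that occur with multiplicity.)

-10, 5, 7

Compute the characteristic polynomial p(λ) = det(λI - H).
Expanding the 3×3 determinant: p(λ) = λ^3 - 2λ^2 - 85λ + 350.
Since p(5) = 0, λ = 5 is a root.
Factor out (λ - 5): p(λ) = (λ - 5)·(λ^2 + 3λ - 70).
The quadratic factors as (λ + 10)·(λ - 7).
Eigenvalues: -10, 5, 7.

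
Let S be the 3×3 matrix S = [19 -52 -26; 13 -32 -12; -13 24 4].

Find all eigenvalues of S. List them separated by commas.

The characteristic polynomial is p(μ) = det(μI - S).
Expanding the 3×3 determinant: p(μ) = μ^3 + 9μ^2 - 34μ - 336.
Since p(-7) = 0, μ = -7 is a root.
Dividing by (μ + 7) leaves μ^2 + 2μ - 48.
The quadratic factors as (μ + 8)·(μ - 6).
Eigenvalues: -8, -7, 6.

-8, -7, 6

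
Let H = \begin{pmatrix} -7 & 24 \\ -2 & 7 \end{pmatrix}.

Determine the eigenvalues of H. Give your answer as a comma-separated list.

det(H - rI) = (-7 - r)(7 - r) - (24)·(-2) = r^2 - 1.
This factors as (r + 1)·(r - 1) = 0.
Eigenvalues: -1, 1.

-1, 1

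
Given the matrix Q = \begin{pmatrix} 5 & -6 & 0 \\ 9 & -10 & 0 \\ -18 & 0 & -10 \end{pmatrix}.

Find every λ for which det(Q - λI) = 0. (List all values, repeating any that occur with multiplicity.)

Compute the characteristic polynomial p(r) = det(rI - Q).
Expanding the 3×3 determinant: p(r) = r^3 + 15r^2 + 54r + 40.
Try r = -1: p(-1) = 0, so -1 is a root.
Factor out (r + 1): p(r) = (r + 1)·(r^2 + 14r + 40).
The quadratic factors as (r + 10)·(r + 4).
Eigenvalues: -10, -4, -1.

-10, -4, -1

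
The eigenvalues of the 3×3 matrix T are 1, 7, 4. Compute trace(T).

trace(T) is the sum of the eigenvalues: (1) + (7) + (4) = 12.

12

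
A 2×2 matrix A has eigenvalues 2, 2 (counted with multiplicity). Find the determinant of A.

4

det(A) is the product of the eigenvalues: (2) · (2) = 4.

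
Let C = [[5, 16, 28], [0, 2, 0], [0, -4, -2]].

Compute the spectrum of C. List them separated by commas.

-2, 2, 5

The characteristic polynomial is p(s) = det(sI - C).
Cofactor expansion gives p(s) = s^3 - 5s^2 - 4s + 20.
Try s = -2: p(-2) = 0, so -2 is a root.
Factor out (s + 2): p(s) = (s + 2)·(s^2 - 7s + 10).
The quadratic factors as (s - 2)·(s - 5).
Eigenvalues: -2, 2, 5.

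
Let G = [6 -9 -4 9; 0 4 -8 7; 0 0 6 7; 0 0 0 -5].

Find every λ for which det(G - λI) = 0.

-5, 4, 6, 6

G is upper triangular, so its eigenvalues are the diagonal entries.
Diagonal: 6, 4, 6, -5.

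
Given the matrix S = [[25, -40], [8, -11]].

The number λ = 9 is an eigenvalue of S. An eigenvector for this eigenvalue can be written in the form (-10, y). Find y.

-4

We need (S - 9I)v = 0.
S - 9I = [[16, -40], [8, -20]].
Row 1: (16)·-10 + (-40)·y = 0
Row 2: (8)·-10 + (-20)·y = 0
Solving gives y = -4.
Check: S·(-10, -4) = (-90, -36) = 9·(-10, -4).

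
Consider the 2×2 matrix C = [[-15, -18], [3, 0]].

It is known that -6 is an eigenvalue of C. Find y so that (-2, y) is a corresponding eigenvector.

1

We need (C + 6I)v = 0.
C + 6I = [[-9, -18], [3, 6]].
Row 1: (-9)·-2 + (-18)·y = 0
Row 2: (3)·-2 + (6)·y = 0
Solving gives y = 1.
Check: C·(-2, 1) = (12, -6) = -6·(-2, 1).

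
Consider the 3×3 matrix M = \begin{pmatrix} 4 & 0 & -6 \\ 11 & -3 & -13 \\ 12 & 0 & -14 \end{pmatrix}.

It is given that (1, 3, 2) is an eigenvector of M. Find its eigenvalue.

-8

Compute Mv: M·(1, 3, 2) = (-8, -24, -16).
Since Mv = λv, compare component 1: -8 = λ·1, so λ = -8.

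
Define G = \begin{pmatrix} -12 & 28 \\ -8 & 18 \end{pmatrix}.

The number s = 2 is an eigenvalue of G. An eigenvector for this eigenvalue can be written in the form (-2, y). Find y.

-1

We need (G - 2I)v = 0.
G - 2I = [[-14, 28], [-8, 16]].
Row 1: (-14)·-2 + (28)·y = 0
Row 2: (-8)·-2 + (16)·y = 0
Solving gives y = -1.
Check: G·(-2, -1) = (-4, -2) = 2·(-2, -1).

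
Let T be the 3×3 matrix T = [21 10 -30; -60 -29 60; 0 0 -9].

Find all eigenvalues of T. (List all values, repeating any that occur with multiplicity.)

-9, -9, 1

Set up det(sI - T) = 0.
Expanding along the first row, p(s) = s^3 + 17s^2 + 63s - 81.
Since p(-9) = 0, s = -9 is a root.
Dividing by (s + 9) leaves s^2 + 8s - 9.
The quadratic factors as (s + 9)·(s - 1).
Eigenvalues: -9, -9, 1.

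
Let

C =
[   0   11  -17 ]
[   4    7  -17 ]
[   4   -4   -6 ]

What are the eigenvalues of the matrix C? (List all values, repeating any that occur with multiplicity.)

-6, -4, 11

The characteristic polynomial is p(λ) = det(λI - C).
Expanding along the first row, p(λ) = λ^3 - λ^2 - 86λ - 264.
Try λ = -6: p(-6) = 0, so -6 is a root.
Factor out (λ + 6): p(λ) = (λ + 6)·(λ^2 - 7λ - 44).
The quadratic factors as (λ + 4)·(λ - 11).
Eigenvalues: -6, -4, 11.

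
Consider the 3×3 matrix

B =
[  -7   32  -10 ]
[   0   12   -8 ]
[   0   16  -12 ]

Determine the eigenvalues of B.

Compute the characteristic polynomial p(r) = det(rI - B).
Expanding the 3×3 determinant: p(r) = r^3 + 7r^2 - 16r - 112.
Since p(4) = 0, r = 4 is a root.
Factor out (r - 4): p(r) = (r - 4)·(r^2 + 11r + 28).
The quadratic factors as (r + 7)·(r + 4).
Eigenvalues: -7, -4, 4.

-7, -4, 4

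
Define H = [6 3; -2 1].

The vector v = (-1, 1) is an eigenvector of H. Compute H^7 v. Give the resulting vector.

(-2187, 2187)

First find the eigenvalue: Hv = (-3, 3) = 3·(-1, 1), so λ = 3.
Then H^7 v = λ^7·v = 3^7·(-1, 1) = 2187·(-1, 1) = (-2187, 2187).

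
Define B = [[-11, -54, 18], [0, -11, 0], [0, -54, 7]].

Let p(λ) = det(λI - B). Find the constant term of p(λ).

-847

p(λ) = λ^3 + 15λ^2 - 33λ - 847.
The constant term is -847.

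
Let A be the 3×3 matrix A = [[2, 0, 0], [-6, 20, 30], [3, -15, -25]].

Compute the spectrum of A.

-10, 2, 5

Set up det(rI - A) = 0.
Expanding the 3×3 determinant: p(r) = r^3 + 3r^2 - 60r + 100.
Try r = 2: p(2) = 0, so 2 is a root.
Dividing by (r - 2) leaves r^2 + 5r - 50.
The quadratic factors as (r + 10)·(r - 5).
Eigenvalues: -10, 2, 5.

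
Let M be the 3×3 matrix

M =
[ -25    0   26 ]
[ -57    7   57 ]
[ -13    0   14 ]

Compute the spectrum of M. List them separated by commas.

-12, 1, 7

The characteristic polynomial is p(λ) = det(λI - M).
Expanding the 3×3 determinant: p(λ) = λ^3 + 4λ^2 - 89λ + 84.
Try λ = 1: p(1) = 0, so 1 is a root.
Factor out (λ - 1): p(λ) = (λ - 1)·(λ^2 + 5λ - 84).
The quadratic factors as (λ + 12)·(λ - 7).
Eigenvalues: -12, 1, 7.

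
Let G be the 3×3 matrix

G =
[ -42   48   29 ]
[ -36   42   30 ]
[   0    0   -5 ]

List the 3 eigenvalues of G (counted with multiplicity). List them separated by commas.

-6, -5, 6

The characteristic polynomial is p(lambda) = det(lambda·I - G).
Cofactor expansion gives p(lambda) = lambda^3 + 5·lambda^2 - 36·lambda - 180.
Try lambda = -5: p(-5) = 0, so -5 is a root.
Factor out (lambda + 5): p(lambda) = (lambda + 5)·(lambda^2 - 36).
The quadratic factors as (lambda + 6)·(lambda - 6).
Eigenvalues: -6, -5, 6.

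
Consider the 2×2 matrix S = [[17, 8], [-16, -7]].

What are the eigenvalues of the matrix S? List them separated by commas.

det(S - lambda·I) = (17 - lambda)(-7 - lambda) - (8)·(-16) = lambda^2 - 10·lambda + 9.
This factors as (lambda - 1)·(lambda - 9) = 0.
Eigenvalues: 1, 9.

1, 9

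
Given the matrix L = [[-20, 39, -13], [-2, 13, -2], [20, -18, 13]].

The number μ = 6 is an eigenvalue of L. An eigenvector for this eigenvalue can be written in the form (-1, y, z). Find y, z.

2, 8

We need (L - 6I)v = 0.
L - 6I = [[-26, 39, -13], [-2, 7, -2], [20, -18, 7]].
Row 1: (-26)·-1 + (39)·y + (-13)·z = 0
Row 2: (-2)·-1 + (7)·y + (-2)·z = 0
Row 3: (20)·-1 + (-18)·y + (7)·z = 0
Solving gives y = 2, z = 8.
Check: L·(-1, 2, 8) = (-6, 12, 48) = 6·(-1, 2, 8).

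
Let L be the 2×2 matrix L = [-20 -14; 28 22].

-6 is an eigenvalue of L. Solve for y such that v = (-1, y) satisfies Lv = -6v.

We need (L + 6I)v = 0.
L + 6I = [[-14, -14], [28, 28]].
Row 1: (-14)·-1 + (-14)·y = 0
Row 2: (28)·-1 + (28)·y = 0
Solving gives y = 1.
Check: L·(-1, 1) = (6, -6) = -6·(-1, 1).

1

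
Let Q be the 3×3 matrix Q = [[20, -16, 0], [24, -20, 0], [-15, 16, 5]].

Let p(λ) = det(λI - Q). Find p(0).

80

p(0) = det(0·I − Q) = det(−Q) = (−1)^3·det(Q).
det(Q) = -80, so p(0) = 80.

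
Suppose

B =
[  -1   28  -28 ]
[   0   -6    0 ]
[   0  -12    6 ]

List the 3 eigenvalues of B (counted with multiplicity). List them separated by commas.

-6, -1, 6

The characteristic polynomial is p(λ) = det(λI - B).
Expanding along the first row, p(λ) = λ^3 + λ^2 - 36λ - 36.
Try λ = -1: p(-1) = 0, so -1 is a root.
Dividing by (λ + 1) leaves λ^2 - 36.
The quadratic factors as (λ + 6)·(λ - 6).
Eigenvalues: -6, -1, 6.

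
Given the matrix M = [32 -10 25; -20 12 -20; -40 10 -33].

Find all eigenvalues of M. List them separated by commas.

Set up det(λI - M) = 0.
Expanding along the first row, p(λ) = λ^3 - 11λ^2 - 68λ + 672.
Since p(7) = 0, λ = 7 is a root.
Dividing by (λ - 7) leaves λ^2 - 4λ - 96.
The quadratic factors as (λ + 8)·(λ - 12).
Eigenvalues: -8, 7, 12.

-8, 7, 12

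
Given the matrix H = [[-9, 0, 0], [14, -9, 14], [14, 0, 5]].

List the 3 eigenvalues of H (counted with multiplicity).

Set up det(λI - H) = 0.
Expanding along the first row, p(λ) = λ^3 + 13λ^2 - 9λ - 405.
Rational-root test: λ = -9 gives p(-9) = 0.
Dividing by (λ + 9) leaves λ^2 + 4λ - 45.
The quadratic factors as (λ + 9)·(λ - 5).
Eigenvalues: -9, -9, 5.

-9, -9, 5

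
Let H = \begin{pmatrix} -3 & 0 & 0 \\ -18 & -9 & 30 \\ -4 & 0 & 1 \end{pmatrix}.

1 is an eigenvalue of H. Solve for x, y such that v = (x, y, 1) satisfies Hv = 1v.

0, 3

We need (H - 1I)v = 0.
H - 1I = [[-4, 0, 0], [-18, -10, 30], [-4, 0, 0]].
Row 1: (-4)·x + (0)·y + (0)·1 = 0
Row 2: (-18)·x + (-10)·y + (30)·1 = 0
Row 3: (-4)·x + (0)·y + (0)·1 = 0
Solving gives x = 0, y = 3.
Check: H·(0, 3, 1) = (0, 3, 1) = 1·(0, 3, 1).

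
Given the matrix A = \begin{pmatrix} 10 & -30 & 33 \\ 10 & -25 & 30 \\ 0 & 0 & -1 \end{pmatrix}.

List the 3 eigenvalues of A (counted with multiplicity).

-10, -5, -1

The characteristic polynomial is p(lambda) = det(lambda·I - A).
Expanding along the first row, p(lambda) = lambda^3 + 16·lambda^2 + 65·lambda + 50.
Since p(-1) = 0, lambda = -1 is a root.
Factor out (lambda + 1): p(lambda) = (lambda + 1)·(lambda^2 + 15·lambda + 50).
The quadratic factors as (lambda + 10)·(lambda + 5).
Eigenvalues: -10, -5, -1.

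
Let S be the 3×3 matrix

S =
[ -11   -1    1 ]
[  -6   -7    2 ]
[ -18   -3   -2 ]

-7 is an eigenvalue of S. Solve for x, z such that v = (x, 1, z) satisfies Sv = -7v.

We need (S + 7I)v = 0.
S + 7I = [[-4, -1, 1], [-6, 0, 2], [-18, -3, 5]].
Row 1: (-4)·x + (-1)·1 + (1)·z = 0
Row 2: (-6)·x + (0)·1 + (2)·z = 0
Row 3: (-18)·x + (-3)·1 + (5)·z = 0
Solving gives x = -1, z = -3.
Check: S·(-1, 1, -3) = (7, -7, 21) = -7·(-1, 1, -3).

-1, -3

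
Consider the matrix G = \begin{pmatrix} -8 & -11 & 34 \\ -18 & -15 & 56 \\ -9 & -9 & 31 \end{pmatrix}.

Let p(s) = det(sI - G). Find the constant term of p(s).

p(s) = s^3 - 8s^2 + 19s - 12.
The constant term is -12.

-12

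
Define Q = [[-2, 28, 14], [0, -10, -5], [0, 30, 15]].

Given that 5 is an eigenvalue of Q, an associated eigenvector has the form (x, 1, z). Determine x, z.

-2, -3

We need (Q - 5I)v = 0.
Q - 5I = [[-7, 28, 14], [0, -15, -5], [0, 30, 10]].
Row 1: (-7)·x + (28)·1 + (14)·z = 0
Row 2: (0)·x + (-15)·1 + (-5)·z = 0
Row 3: (0)·x + (30)·1 + (10)·z = 0
Solving gives x = -2, z = -3.
Check: Q·(-2, 1, -3) = (-10, 5, -15) = 5·(-2, 1, -3).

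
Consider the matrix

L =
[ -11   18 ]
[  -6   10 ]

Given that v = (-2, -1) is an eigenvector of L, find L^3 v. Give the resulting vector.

First find the eigenvalue: Lv = (4, 2) = -2·(-2, -1), so λ = -2.
Then L^3 v = λ^3·v = (-2)^3·(-2, -1) = -8·(-2, -1) = (16, 8).

(16, 8)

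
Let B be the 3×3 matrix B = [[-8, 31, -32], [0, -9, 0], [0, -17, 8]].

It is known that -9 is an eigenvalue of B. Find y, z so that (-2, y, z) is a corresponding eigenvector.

-2, -2

We need (B + 9I)v = 0.
B + 9I = [[1, 31, -32], [0, 0, 0], [0, -17, 17]].
Row 1: (1)·-2 + (31)·y + (-32)·z = 0
Row 2: (0)·-2 + (0)·y + (0)·z = 0
Row 3: (0)·-2 + (-17)·y + (17)·z = 0
Solving gives y = -2, z = -2.
Check: B·(-2, -2, -2) = (18, 18, 18) = -9·(-2, -2, -2).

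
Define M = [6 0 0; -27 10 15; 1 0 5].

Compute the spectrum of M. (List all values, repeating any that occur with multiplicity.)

Compute the characteristic polynomial p(lambda) = det(lambda·I - M).
Cofactor expansion gives p(lambda) = lambda^3 - 21·lambda^2 + 140·lambda - 300.
Rational-root test: lambda = 5 gives p(5) = 0.
Factor out (lambda - 5): p(lambda) = (lambda - 5)·(lambda^2 - 16·lambda + 60).
The quadratic factors as (lambda - 6)·(lambda - 10).
Eigenvalues: 5, 6, 10.

5, 6, 10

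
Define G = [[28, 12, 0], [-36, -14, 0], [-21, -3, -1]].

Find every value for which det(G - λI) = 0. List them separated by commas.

-1, 4, 10

Set up det(sI - G) = 0.
Cofactor expansion gives p(s) = s^3 - 13s^2 + 26s + 40.
Rational-root test: s = -1 gives p(-1) = 0.
Dividing by (s + 1) leaves s^2 - 14s + 40.
The quadratic factors as (s - 4)·(s - 10).
Eigenvalues: -1, 4, 10.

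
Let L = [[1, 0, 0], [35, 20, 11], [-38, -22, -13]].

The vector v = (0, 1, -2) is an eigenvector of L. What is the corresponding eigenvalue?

Compute Lv: L·(0, 1, -2) = (0, -2, 4).
Since Lv = λv, compare component 2: -2 = λ·1, so λ = -2.

-2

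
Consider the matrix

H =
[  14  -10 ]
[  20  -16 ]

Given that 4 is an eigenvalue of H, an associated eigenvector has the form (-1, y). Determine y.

We need (H - 4I)v = 0.
H - 4I = [[10, -10], [20, -20]].
Row 1: (10)·-1 + (-10)·y = 0
Row 2: (20)·-1 + (-20)·y = 0
Solving gives y = -1.
Check: H·(-1, -1) = (-4, -4) = 4·(-1, -1).

-1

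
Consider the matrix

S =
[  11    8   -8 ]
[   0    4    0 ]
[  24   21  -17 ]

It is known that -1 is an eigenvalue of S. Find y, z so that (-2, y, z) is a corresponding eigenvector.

0, -3

We need (S + 1I)v = 0.
S + 1I = [[12, 8, -8], [0, 5, 0], [24, 21, -16]].
Row 1: (12)·-2 + (8)·y + (-8)·z = 0
Row 2: (0)·-2 + (5)·y + (0)·z = 0
Row 3: (24)·-2 + (21)·y + (-16)·z = 0
Solving gives y = 0, z = -3.
Check: S·(-2, 0, -3) = (2, 0, 3) = -1·(-2, 0, -3).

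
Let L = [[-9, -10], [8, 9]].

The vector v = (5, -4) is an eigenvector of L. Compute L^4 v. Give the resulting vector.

(5, -4)

First find the eigenvalue: Lv = (-5, 4) = -1·(5, -4), so λ = -1.
Then L^4 v = λ^4·v = (-1)^4·(5, -4) = 1·(5, -4) = (5, -4).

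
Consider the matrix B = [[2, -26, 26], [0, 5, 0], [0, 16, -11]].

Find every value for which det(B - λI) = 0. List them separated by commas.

-11, 2, 5

Compute the characteristic polynomial p(t) = det(tI - B).
Expanding along the first row, p(t) = t^3 + 4t^2 - 67t + 110.
Try t = 2: p(2) = 0, so 2 is a root.
Dividing by (t - 2) leaves t^2 + 6t - 55.
The quadratic factors as (t + 11)·(t - 5).
Eigenvalues: -11, 2, 5.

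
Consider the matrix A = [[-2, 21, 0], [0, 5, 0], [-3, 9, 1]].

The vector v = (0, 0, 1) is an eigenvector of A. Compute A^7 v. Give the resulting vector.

(0, 0, 1)

First find the eigenvalue: Av = (0, 0, 1) = 1·(0, 0, 1), so λ = 1.
Then A^7 v = λ^7·v = 1^7·(0, 0, 1) = 1·(0, 0, 1) = (0, 0, 1).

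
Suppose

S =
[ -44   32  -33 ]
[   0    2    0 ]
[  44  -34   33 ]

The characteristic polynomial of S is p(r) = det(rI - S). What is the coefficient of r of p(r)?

-22

p(r) = r^3 + 9r^2 - 22r.
The coefficient of r is -22.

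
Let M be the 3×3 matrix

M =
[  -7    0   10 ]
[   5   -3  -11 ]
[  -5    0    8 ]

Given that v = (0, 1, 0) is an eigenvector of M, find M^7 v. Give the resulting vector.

First find the eigenvalue: Mv = (0, -3, 0) = -3·(0, 1, 0), so λ = -3.
Then M^7 v = λ^7·v = (-3)^7·(0, 1, 0) = -2187·(0, 1, 0) = (0, -2187, 0).

(0, -2187, 0)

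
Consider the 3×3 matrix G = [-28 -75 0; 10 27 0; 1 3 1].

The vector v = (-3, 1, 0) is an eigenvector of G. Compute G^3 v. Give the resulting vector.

(81, -27, 0)

First find the eigenvalue: Gv = (9, -3, 0) = -3·(-3, 1, 0), so λ = -3.
Then G^3 v = λ^3·v = (-3)^3·(-3, 1, 0) = -27·(-3, 1, 0) = (81, -27, 0).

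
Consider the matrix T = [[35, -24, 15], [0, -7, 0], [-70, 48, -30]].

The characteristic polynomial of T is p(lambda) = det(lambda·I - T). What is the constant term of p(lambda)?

p(lambda) = lambda^3 + 2·lambda^2 - 35·lambda.
The constant term is 0.

0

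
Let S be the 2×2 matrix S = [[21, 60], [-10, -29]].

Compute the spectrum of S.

-9, 1

det(S - λI) = (21 - λ)(-29 - λ) - (60)·(-10) = λ^2 + 8λ - 9.
This factors as (λ + 9)·(λ - 1) = 0.
Eigenvalues: -9, 1.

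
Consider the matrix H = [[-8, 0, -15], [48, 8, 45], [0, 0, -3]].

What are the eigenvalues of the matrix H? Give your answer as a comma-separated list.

-8, -3, 8

The characteristic polynomial is p(r) = det(rI - H).
Cofactor expansion gives p(r) = r^3 + 3r^2 - 64r - 192.
Rational-root test: r = -3 gives p(-3) = 0.
Factor out (r + 3): p(r) = (r + 3)·(r^2 - 64).
The quadratic factors as (r + 8)·(r - 8).
Eigenvalues: -8, -3, 8.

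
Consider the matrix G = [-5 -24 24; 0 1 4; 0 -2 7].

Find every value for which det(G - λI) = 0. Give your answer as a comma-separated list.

The characteristic polynomial is p(lambda) = det(lambda·I - G).
Expanding along the first row, p(lambda) = lambda^3 - 3·lambda^2 - 25·lambda + 75.
Rational-root test: lambda = 5 gives p(5) = 0.
Dividing by (lambda - 5) leaves lambda^2 + 2·lambda - 15.
The quadratic factors as (lambda + 5)·(lambda - 3).
Eigenvalues: -5, 3, 5.

-5, 3, 5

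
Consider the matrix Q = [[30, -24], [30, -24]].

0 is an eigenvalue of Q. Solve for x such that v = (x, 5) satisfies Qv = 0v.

We need (Q)v = 0.
Q = [[30, -24], [30, -24]].
Row 1: (30)·x + (-24)·5 = 0
Row 2: (30)·x + (-24)·5 = 0
Solving gives x = 4.
Check: Q·(4, 5) = (0, 0) = 0·(4, 5).

4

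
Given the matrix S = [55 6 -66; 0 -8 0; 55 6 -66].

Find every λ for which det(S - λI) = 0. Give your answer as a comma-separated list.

-11, -8, 0

Set up det(μI - S) = 0.
Cofactor expansion gives p(μ) = μ^3 + 19μ^2 + 88μ.
Rational-root test: μ = -8 gives p(-8) = 0.
Factor out (μ + 8): p(μ) = (μ + 8)·(μ^2 + 11μ).
The quadratic factors as (μ + 11)·μ.
Eigenvalues: -11, -8, 0.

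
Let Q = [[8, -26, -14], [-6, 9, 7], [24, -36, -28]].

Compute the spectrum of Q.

The characteristic polynomial is p(λ) = det(λI - Q).
Expanding the 3×3 determinant: p(λ) = λ^3 + 11λ^2 + 28λ.
Since p(0) = 0, λ = 0 is a root.
Dividing by λ leaves λ^2 + 11λ + 28.
The quadratic factors as (λ + 7)·(λ + 4).
Eigenvalues: -7, -4, 0.

-7, -4, 0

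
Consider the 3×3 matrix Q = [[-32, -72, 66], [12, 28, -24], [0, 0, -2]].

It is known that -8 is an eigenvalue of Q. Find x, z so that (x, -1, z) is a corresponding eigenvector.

3, 0

We need (Q + 8I)v = 0.
Q + 8I = [[-24, -72, 66], [12, 36, -24], [0, 0, 6]].
Row 1: (-24)·x + (-72)·-1 + (66)·z = 0
Row 2: (12)·x + (36)·-1 + (-24)·z = 0
Row 3: (0)·x + (0)·-1 + (6)·z = 0
Solving gives x = 3, z = 0.
Check: Q·(3, -1, 0) = (-24, 8, 0) = -8·(3, -1, 0).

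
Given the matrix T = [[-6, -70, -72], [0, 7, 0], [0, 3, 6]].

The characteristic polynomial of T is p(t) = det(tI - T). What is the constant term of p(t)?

252

p(t) = t^3 - 7t^2 - 36t + 252.
The constant term is 252.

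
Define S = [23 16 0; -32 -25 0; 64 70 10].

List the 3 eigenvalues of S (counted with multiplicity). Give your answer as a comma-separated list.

Set up det(sI - S) = 0.
Expanding the 3×3 determinant: p(s) = s^3 - 8s^2 - 83s + 630.
Rational-root test: s = 7 gives p(7) = 0.
Factor out (s - 7): p(s) = (s - 7)·(s^2 - s - 90).
The quadratic factors as (s + 9)·(s - 10).
Eigenvalues: -9, 7, 10.

-9, 7, 10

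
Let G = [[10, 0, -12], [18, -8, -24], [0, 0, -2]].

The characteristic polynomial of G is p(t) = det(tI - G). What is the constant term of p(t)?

p(t) = t^3 - 84t - 160.
The constant term is -160.

-160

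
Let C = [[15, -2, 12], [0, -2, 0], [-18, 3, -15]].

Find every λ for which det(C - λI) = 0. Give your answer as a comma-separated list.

-3, -2, 3

The characteristic polynomial is p(t) = det(tI - C).
Cofactor expansion gives p(t) = t^3 + 2t^2 - 9t - 18.
Rational-root test: t = 3 gives p(3) = 0.
Dividing by (t - 3) leaves t^2 + 5t + 6.
The quadratic factors as (t + 3)·(t + 2).
Eigenvalues: -3, -2, 3.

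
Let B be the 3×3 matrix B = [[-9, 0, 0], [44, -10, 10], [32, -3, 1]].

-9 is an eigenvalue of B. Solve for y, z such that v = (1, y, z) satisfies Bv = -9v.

-6, -5

We need (B + 9I)v = 0.
B + 9I = [[0, 0, 0], [44, -1, 10], [32, -3, 10]].
Row 1: (0)·1 + (0)·y + (0)·z = 0
Row 2: (44)·1 + (-1)·y + (10)·z = 0
Row 3: (32)·1 + (-3)·y + (10)·z = 0
Solving gives y = -6, z = -5.
Check: B·(1, -6, -5) = (-9, 54, 45) = -9·(1, -6, -5).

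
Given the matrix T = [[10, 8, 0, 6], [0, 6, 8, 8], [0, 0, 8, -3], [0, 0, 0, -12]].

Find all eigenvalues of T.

-12, 6, 8, 10

T is upper triangular, so its eigenvalues are the diagonal entries.
Diagonal: 10, 6, 8, -12.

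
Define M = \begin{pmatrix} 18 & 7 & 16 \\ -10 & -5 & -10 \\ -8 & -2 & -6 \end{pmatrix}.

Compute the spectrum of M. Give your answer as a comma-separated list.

Compute the characteristic polynomial p(λ) = det(λI - M).
Expanding along the first row, p(λ) = λ^3 - 7λ^2 + 10λ.
Since p(0) = 0, λ = 0 is a root.
Dividing by λ leaves λ^2 - 7λ + 10.
The quadratic factors as (λ - 2)·(λ - 5).
Eigenvalues: 0, 2, 5.

0, 2, 5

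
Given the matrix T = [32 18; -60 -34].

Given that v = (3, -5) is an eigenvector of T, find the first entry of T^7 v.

384

First find the eigenvalue: Tv = (6, -10) = 2·(3, -5), so λ = 2.
Then T^7 v = λ^7·v = 2^7·(3, -5) = 128·(3, -5) = (384, -640).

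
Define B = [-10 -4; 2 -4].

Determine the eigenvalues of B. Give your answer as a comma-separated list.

-8, -6

det(B - λI) = (-10 - λ)(-4 - λ) - (-4)·(2) = λ^2 + 14λ + 48.
This factors as (λ + 8)·(λ + 6) = 0.
Eigenvalues: -8, -6.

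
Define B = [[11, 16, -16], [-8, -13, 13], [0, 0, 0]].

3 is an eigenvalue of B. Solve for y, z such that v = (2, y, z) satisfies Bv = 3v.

We need (B - 3I)v = 0.
B - 3I = [[8, 16, -16], [-8, -16, 13], [0, 0, -3]].
Row 1: (8)·2 + (16)·y + (-16)·z = 0
Row 2: (-8)·2 + (-16)·y + (13)·z = 0
Row 3: (0)·2 + (0)·y + (-3)·z = 0
Solving gives y = -1, z = 0.
Check: B·(2, -1, 0) = (6, -3, 0) = 3·(2, -1, 0).

-1, 0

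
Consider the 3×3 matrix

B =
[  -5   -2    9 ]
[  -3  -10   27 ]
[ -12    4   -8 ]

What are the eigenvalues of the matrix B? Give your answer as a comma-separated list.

The characteristic polynomial is p(r) = det(rI - B).
Expanding along the first row, p(r) = r^3 + 23r^2 + 164r + 352.
Since p(-8) = 0, r = -8 is a root.
Dividing by (r + 8) leaves r^2 + 15r + 44.
The quadratic factors as (r + 11)·(r + 4).
Eigenvalues: -11, -8, -4.

-11, -8, -4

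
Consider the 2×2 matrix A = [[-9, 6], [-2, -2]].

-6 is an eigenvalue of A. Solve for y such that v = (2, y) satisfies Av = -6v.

1

We need (A + 6I)v = 0.
A + 6I = [[-3, 6], [-2, 4]].
Row 1: (-3)·2 + (6)·y = 0
Row 2: (-2)·2 + (4)·y = 0
Solving gives y = 1.
Check: A·(2, 1) = (-12, -6) = -6·(2, 1).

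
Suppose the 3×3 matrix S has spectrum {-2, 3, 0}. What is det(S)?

det(S) is the product of the eigenvalues: (-2) · (3) · (0) = 0.

0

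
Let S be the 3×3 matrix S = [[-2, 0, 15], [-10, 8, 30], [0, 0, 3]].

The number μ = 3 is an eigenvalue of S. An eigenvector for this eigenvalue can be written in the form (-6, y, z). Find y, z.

We need (S - 3I)v = 0.
S - 3I = [[-5, 0, 15], [-10, 5, 30], [0, 0, 0]].
Row 1: (-5)·-6 + (0)·y + (15)·z = 0
Row 2: (-10)·-6 + (5)·y + (30)·z = 0
Row 3: (0)·-6 + (0)·y + (0)·z = 0
Solving gives y = 0, z = -2.
Check: S·(-6, 0, -2) = (-18, 0, -6) = 3·(-6, 0, -2).

0, -2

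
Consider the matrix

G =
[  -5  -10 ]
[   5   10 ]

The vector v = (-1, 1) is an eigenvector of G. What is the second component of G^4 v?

First find the eigenvalue: Gv = (-5, 5) = 5·(-1, 1), so λ = 5.
Then G^4 v = λ^4·v = 5^4·(-1, 1) = 625·(-1, 1) = (-625, 625).

625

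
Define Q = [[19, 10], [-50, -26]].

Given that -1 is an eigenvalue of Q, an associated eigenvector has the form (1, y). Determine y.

We need (Q + 1I)v = 0.
Q + 1I = [[20, 10], [-50, -25]].
Row 1: (20)·1 + (10)·y = 0
Row 2: (-50)·1 + (-25)·y = 0
Solving gives y = -2.
Check: Q·(1, -2) = (-1, 2) = -1·(1, -2).

-2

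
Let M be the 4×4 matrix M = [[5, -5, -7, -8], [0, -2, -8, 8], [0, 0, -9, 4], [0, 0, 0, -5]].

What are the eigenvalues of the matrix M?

M is upper triangular, so its eigenvalues are the diagonal entries.
Diagonal: 5, -2, -9, -5.

-9, -5, -2, 5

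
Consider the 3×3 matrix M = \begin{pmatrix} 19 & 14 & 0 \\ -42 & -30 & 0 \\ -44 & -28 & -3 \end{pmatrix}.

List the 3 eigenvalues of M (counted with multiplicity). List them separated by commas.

-9, -3, -2

The characteristic polynomial is p(λ) = det(λI - M).
Cofactor expansion gives p(λ) = λ^3 + 14λ^2 + 51λ + 54.
Since p(-3) = 0, λ = -3 is a root.
Dividing by (λ + 3) leaves λ^2 + 11λ + 18.
The quadratic factors as (λ + 9)·(λ + 2).
Eigenvalues: -9, -3, -2.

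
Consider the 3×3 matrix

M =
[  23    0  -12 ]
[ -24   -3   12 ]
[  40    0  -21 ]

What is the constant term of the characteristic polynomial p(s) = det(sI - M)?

-9

p(0) = det(0·I − M) = det(−M) = (−1)^3·det(M).
det(M) = 9, so p(0) = -9.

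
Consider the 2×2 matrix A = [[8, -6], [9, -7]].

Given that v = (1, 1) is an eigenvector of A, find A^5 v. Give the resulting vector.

(32, 32)

First find the eigenvalue: Av = (2, 2) = 2·(1, 1), so λ = 2.
Then A^5 v = λ^5·v = 2^5·(1, 1) = 32·(1, 1) = (32, 32).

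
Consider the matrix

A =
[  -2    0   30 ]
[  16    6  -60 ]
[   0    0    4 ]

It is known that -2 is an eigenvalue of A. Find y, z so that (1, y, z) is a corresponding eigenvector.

We need (A + 2I)v = 0.
A + 2I = [[0, 0, 30], [16, 8, -60], [0, 0, 6]].
Row 1: (0)·1 + (0)·y + (30)·z = 0
Row 2: (16)·1 + (8)·y + (-60)·z = 0
Row 3: (0)·1 + (0)·y + (6)·z = 0
Solving gives y = -2, z = 0.
Check: A·(1, -2, 0) = (-2, 4, 0) = -2·(1, -2, 0).

-2, 0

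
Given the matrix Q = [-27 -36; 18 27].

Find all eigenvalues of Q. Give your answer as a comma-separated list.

det(Q - rI) = (-27 - r)(27 - r) - (-36)·(18) = r^2 - 81.
This factors as (r + 9)·(r - 9) = 0.
Eigenvalues: -9, 9.

-9, 9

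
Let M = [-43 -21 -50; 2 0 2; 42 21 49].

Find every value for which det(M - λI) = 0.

-1, 0, 7

Compute the characteristic polynomial p(t) = det(tI - M).
Expanding along the first row, p(t) = t^3 - 6t^2 - 7t.
Since p(0) = 0, t = 0 is a root.
Dividing by t leaves t^2 - 6t - 7.
The quadratic factors as (t + 1)·(t - 7).
Eigenvalues: -1, 0, 7.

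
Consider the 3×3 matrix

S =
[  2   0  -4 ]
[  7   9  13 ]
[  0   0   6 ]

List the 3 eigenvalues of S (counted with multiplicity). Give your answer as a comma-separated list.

2, 6, 9

Set up det(lambda·I - S) = 0.
Expanding along the first row, p(lambda) = lambda^3 - 17·lambda^2 + 84·lambda - 108.
Since p(9) = 0, lambda = 9 is a root.
Dividing by (lambda - 9) leaves lambda^2 - 8·lambda + 12.
The quadratic factors as (lambda - 2)·(lambda - 6).
Eigenvalues: 2, 6, 9.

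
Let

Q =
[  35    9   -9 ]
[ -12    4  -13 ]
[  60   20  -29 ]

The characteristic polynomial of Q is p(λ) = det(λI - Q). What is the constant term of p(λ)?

792

p(λ) = λ^3 - 10λ^2 - 83λ + 792.
The constant term is 792.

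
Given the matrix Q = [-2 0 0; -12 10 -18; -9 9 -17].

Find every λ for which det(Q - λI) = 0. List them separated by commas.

The characteristic polynomial is p(λ) = det(λI - Q).
Expanding along the first row, p(λ) = λ^3 + 9λ^2 + 6λ - 16.
Try λ = 1: p(1) = 0, so 1 is a root.
Dividing by (λ - 1) leaves λ^2 + 10λ + 16.
The quadratic factors as (λ + 8)·(λ + 2).
Eigenvalues: -8, -2, 1.

-8, -2, 1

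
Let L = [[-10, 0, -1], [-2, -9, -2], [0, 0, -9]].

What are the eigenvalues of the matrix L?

-10, -9, -9

The characteristic polynomial is p(λ) = det(λI - L).
Expanding the 3×3 determinant: p(λ) = λ^3 + 28λ^2 + 261λ + 810.
Rational-root test: λ = -10 gives p(-10) = 0.
Factor out (λ + 10): p(λ) = (λ + 10)·(λ^2 + 18λ + 81).
The quadratic factor is (λ + 9)^2.
Eigenvalues: -10, -9, -9.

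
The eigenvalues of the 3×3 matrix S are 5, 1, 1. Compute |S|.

5

det(S) is the product of the eigenvalues: (5) · (1) · (1) = 5.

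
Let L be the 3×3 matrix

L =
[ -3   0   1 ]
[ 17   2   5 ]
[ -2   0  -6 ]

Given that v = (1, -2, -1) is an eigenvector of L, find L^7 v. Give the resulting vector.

(-16384, 32768, 16384)

First find the eigenvalue: Lv = (-4, 8, 4) = -4·(1, -2, -1), so λ = -4.
Then L^7 v = λ^7·v = (-4)^7·(1, -2, -1) = -16384·(1, -2, -1) = (-16384, 32768, 16384).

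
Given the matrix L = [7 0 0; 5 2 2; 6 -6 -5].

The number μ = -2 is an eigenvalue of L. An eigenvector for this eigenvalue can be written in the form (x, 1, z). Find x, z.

0, -2

We need (L + 2I)v = 0.
L + 2I = [[9, 0, 0], [5, 4, 2], [6, -6, -3]].
Row 1: (9)·x + (0)·1 + (0)·z = 0
Row 2: (5)·x + (4)·1 + (2)·z = 0
Row 3: (6)·x + (-6)·1 + (-3)·z = 0
Solving gives x = 0, z = -2.
Check: L·(0, 1, -2) = (0, -2, 4) = -2·(0, 1, -2).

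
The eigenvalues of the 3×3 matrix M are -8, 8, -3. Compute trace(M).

trace(M) is the sum of the eigenvalues: (-8) + (8) + (-3) = -3.

-3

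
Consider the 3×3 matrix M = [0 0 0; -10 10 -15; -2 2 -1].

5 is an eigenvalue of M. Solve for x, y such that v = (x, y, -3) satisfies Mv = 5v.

We need (M - 5I)v = 0.
M - 5I = [[-5, 0, 0], [-10, 5, -15], [-2, 2, -6]].
Row 1: (-5)·x + (0)·y + (0)·-3 = 0
Row 2: (-10)·x + (5)·y + (-15)·-3 = 0
Row 3: (-2)·x + (2)·y + (-6)·-3 = 0
Solving gives x = 0, y = -9.
Check: M·(0, -9, -3) = (0, -45, -15) = 5·(0, -9, -3).

0, -9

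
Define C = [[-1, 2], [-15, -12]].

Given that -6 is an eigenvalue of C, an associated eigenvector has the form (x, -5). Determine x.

2

We need (C + 6I)v = 0.
C + 6I = [[5, 2], [-15, -6]].
Row 1: (5)·x + (2)·-5 = 0
Row 2: (-15)·x + (-6)·-5 = 0
Solving gives x = 2.
Check: C·(2, -5) = (-12, 30) = -6·(2, -5).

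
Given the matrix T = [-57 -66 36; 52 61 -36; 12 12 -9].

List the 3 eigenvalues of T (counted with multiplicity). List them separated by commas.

Set up det(tI - T) = 0.
Cofactor expansion gives p(t) = t^3 + 5t^2 - 81t - 405.
Since p(-5) = 0, t = -5 is a root.
Dividing by (t + 5) leaves t^2 - 81.
The quadratic factors as (t + 9)·(t - 9).
Eigenvalues: -9, -5, 9.

-9, -5, 9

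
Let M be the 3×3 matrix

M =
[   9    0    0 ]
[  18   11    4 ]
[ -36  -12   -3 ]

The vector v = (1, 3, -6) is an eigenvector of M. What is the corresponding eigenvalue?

9

Compute Mv: M·(1, 3, -6) = (9, 27, -54).
Since Mv = λv, compare component 1: 9 = λ·1, so λ = 9.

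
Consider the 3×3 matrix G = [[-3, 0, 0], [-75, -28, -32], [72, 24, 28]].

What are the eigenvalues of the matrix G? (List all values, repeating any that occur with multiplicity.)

-4, -3, 4

Compute the characteristic polynomial p(λ) = det(λI - G).
Cofactor expansion gives p(λ) = λ^3 + 3λ^2 - 16λ - 48.
Try λ = 4: p(4) = 0, so 4 is a root.
Dividing by (λ - 4) leaves λ^2 + 7λ + 12.
The quadratic factors as (λ + 4)·(λ + 3).
Eigenvalues: -4, -3, 4.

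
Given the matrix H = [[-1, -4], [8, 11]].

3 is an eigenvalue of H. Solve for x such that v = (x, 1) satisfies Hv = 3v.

-1

We need (H - 3I)v = 0.
H - 3I = [[-4, -4], [8, 8]].
Row 1: (-4)·x + (-4)·1 = 0
Row 2: (8)·x + (8)·1 = 0
Solving gives x = -1.
Check: H·(-1, 1) = (-3, 3) = 3·(-1, 1).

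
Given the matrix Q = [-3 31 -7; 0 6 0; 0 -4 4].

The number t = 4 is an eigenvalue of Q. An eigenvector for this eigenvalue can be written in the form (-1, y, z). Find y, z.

We need (Q - 4I)v = 0.
Q - 4I = [[-7, 31, -7], [0, 2, 0], [0, -4, 0]].
Row 1: (-7)·-1 + (31)·y + (-7)·z = 0
Row 2: (0)·-1 + (2)·y + (0)·z = 0
Row 3: (0)·-1 + (-4)·y + (0)·z = 0
Solving gives y = 0, z = 1.
Check: Q·(-1, 0, 1) = (-4, 0, 4) = 4·(-1, 0, 1).

0, 1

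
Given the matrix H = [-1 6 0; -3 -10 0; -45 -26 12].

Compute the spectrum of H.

Set up det(λI - H) = 0.
Cofactor expansion gives p(λ) = λ^3 - λ^2 - 104λ - 336.
Try λ = -4: p(-4) = 0, so -4 is a root.
Dividing by (λ + 4) leaves λ^2 - 5λ - 84.
The quadratic factors as (λ + 7)·(λ - 12).
Eigenvalues: -7, -4, 12.

-7, -4, 12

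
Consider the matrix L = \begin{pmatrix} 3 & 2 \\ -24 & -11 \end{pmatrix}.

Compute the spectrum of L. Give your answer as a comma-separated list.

det(L - lambda·I) = (3 - lambda)(-11 - lambda) - (2)·(-24) = lambda^2 + 8·lambda + 15.
This factors as (lambda + 5)·(lambda + 3) = 0.
Eigenvalues: -5, -3.

-5, -3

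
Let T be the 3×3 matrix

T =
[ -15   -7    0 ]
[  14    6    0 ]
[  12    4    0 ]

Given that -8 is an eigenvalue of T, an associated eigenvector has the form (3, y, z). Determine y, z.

We need (T + 8I)v = 0.
T + 8I = [[-7, -7, 0], [14, 14, 0], [12, 4, 8]].
Row 1: (-7)·3 + (-7)·y + (0)·z = 0
Row 2: (14)·3 + (14)·y + (0)·z = 0
Row 3: (12)·3 + (4)·y + (8)·z = 0
Solving gives y = -3, z = -3.
Check: T·(3, -3, -3) = (-24, 24, 24) = -8·(3, -3, -3).

-3, -3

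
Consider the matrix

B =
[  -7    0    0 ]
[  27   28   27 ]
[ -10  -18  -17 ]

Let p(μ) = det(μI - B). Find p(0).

p(0) = det(0·I − B) = det(−B) = (−1)^3·det(B).
det(B) = -70, so p(0) = 70.

70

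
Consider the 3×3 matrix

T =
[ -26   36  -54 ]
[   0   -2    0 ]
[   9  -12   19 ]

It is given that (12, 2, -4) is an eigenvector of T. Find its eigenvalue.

Compute Tv: T·(12, 2, -4) = (-24, -4, 8).
Since Tv = λv, compare component 1: -24 = λ·12, so λ = -2.

-2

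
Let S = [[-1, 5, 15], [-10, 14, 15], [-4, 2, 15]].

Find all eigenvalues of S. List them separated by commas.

Set up det(rI - S) = 0.
Expanding the 3×3 determinant: p(r) = r^3 - 28r^2 + 261r - 810.
Rational-root test: r = 10 gives p(10) = 0.
Factor out (r - 10): p(r) = (r - 10)·(r^2 - 18r + 81).
The quadratic factor is (r - 9)^2.
Eigenvalues: 9, 9, 10.

9, 9, 10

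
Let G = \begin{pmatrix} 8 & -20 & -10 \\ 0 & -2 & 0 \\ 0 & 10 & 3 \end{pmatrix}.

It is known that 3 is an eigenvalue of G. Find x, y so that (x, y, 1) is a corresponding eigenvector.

2, 0

We need (G - 3I)v = 0.
G - 3I = [[5, -20, -10], [0, -5, 0], [0, 10, 0]].
Row 1: (5)·x + (-20)·y + (-10)·1 = 0
Row 2: (0)·x + (-5)·y + (0)·1 = 0
Row 3: (0)·x + (10)·y + (0)·1 = 0
Solving gives x = 2, y = 0.
Check: G·(2, 0, 1) = (6, 0, 3) = 3·(2, 0, 1).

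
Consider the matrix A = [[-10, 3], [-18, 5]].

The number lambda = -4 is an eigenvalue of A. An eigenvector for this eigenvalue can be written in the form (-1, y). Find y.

-2

We need (A + 4I)v = 0.
A + 4I = [[-6, 3], [-18, 9]].
Row 1: (-6)·-1 + (3)·y = 0
Row 2: (-18)·-1 + (9)·y = 0
Solving gives y = -2.
Check: A·(-1, -2) = (4, 8) = -4·(-1, -2).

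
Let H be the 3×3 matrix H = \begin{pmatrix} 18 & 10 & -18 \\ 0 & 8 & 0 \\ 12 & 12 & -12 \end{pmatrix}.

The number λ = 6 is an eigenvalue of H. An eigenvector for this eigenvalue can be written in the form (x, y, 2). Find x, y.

3, 0

We need (H - 6I)v = 0.
H - 6I = [[12, 10, -18], [0, 2, 0], [12, 12, -18]].
Row 1: (12)·x + (10)·y + (-18)·2 = 0
Row 2: (0)·x + (2)·y + (0)·2 = 0
Row 3: (12)·x + (12)·y + (-18)·2 = 0
Solving gives x = 3, y = 0.
Check: H·(3, 0, 2) = (18, 0, 12) = 6·(3, 0, 2).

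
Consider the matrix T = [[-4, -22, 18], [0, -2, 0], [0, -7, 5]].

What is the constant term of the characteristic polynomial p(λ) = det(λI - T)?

p(0) = det(0·I − T) = det(−T) = (−1)^3·det(T).
det(T) = 40, so p(0) = -40.

-40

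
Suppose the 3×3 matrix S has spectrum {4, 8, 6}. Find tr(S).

18

trace(S) is the sum of the eigenvalues: (4) + (8) + (6) = 18.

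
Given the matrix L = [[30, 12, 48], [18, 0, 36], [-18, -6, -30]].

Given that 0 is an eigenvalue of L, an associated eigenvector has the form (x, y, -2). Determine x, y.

4, -2

We need (L)v = 0.
L = [[30, 12, 48], [18, 0, 36], [-18, -6, -30]].
Row 1: (30)·x + (12)·y + (48)·-2 = 0
Row 2: (18)·x + (0)·y + (36)·-2 = 0
Row 3: (-18)·x + (-6)·y + (-30)·-2 = 0
Solving gives x = 4, y = -2.
Check: L·(4, -2, -2) = (0, 0, 0) = 0·(4, -2, -2).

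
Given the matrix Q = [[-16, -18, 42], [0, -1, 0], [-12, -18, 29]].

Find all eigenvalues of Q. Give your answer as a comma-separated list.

The characteristic polynomial is p(lambda) = det(lambda·I - Q).
Expanding the 3×3 determinant: p(lambda) = lambda^3 - 12·lambda^2 + 27·lambda + 40.
Since p(-1) = 0, lambda = -1 is a root.
Dividing by (lambda + 1) leaves lambda^2 - 13·lambda + 40.
The quadratic factors as (lambda - 5)·(lambda - 8).
Eigenvalues: -1, 5, 8.

-1, 5, 8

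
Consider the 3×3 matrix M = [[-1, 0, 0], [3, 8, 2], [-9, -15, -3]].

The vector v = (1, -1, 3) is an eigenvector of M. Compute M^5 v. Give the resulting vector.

First find the eigenvalue: Mv = (-1, 1, -3) = -1·(1, -1, 3), so λ = -1.
Then M^5 v = λ^5·v = (-1)^5·(1, -1, 3) = -1·(1, -1, 3) = (-1, 1, -3).

(-1, 1, -3)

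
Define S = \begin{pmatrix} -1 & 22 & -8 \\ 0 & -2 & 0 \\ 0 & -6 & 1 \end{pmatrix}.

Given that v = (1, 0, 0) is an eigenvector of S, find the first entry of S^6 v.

First find the eigenvalue: Sv = (-1, 0, 0) = -1·(1, 0, 0), so λ = -1.
Then S^6 v = λ^6·v = (-1)^6·(1, 0, 0) = 1·(1, 0, 0) = (1, 0, 0).

1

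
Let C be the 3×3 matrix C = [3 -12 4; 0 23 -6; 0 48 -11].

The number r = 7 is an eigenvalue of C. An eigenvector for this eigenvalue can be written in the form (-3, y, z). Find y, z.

9, 24

We need (C - 7I)v = 0.
C - 7I = [[-4, -12, 4], [0, 16, -6], [0, 48, -18]].
Row 1: (-4)·-3 + (-12)·y + (4)·z = 0
Row 2: (0)·-3 + (16)·y + (-6)·z = 0
Row 3: (0)·-3 + (48)·y + (-18)·z = 0
Solving gives y = 9, z = 24.
Check: C·(-3, 9, 24) = (-21, 63, 168) = 7·(-3, 9, 24).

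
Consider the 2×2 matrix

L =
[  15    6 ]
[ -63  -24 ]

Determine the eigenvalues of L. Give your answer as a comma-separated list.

det(L - tI) = (15 - t)(-24 - t) - (6)·(-63) = t^2 + 9t + 18.
This factors as (t + 6)·(t + 3) = 0.
Eigenvalues: -6, -3.

-6, -3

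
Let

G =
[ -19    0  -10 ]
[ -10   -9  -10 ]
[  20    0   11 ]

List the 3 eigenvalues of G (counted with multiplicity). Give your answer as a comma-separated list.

-9, -9, 1

Set up det(lambda·I - G) = 0.
Expanding the 3×3 determinant: p(lambda) = lambda^3 + 17·lambda^2 + 63·lambda - 81.
Rational-root test: lambda = -9 gives p(-9) = 0.
Dividing by (lambda + 9) leaves lambda^2 + 8·lambda - 9.
The quadratic factors as (lambda + 9)·(lambda - 1).
Eigenvalues: -9, -9, 1.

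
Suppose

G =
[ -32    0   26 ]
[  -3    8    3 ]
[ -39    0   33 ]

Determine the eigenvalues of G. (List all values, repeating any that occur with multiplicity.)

Set up det(sI - G) = 0.
Expanding the 3×3 determinant: p(s) = s^3 - 9s^2 - 34s + 336.
Try s = -6: p(-6) = 0, so -6 is a root.
Factor out (s + 6): p(s) = (s + 6)·(s^2 - 15s + 56).
The quadratic factors as (s - 7)·(s - 8).
Eigenvalues: -6, 7, 8.

-6, 7, 8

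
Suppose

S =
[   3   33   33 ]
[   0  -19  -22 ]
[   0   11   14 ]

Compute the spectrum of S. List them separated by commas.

Compute the characteristic polynomial p(lambda) = det(lambda·I - S).
Expanding along the first row, p(lambda) = lambda^3 + 2·lambda^2 - 39·lambda + 72.
Try lambda = -8: p(-8) = 0, so -8 is a root.
Dividing by (lambda + 8) leaves lambda^2 - 6·lambda + 9.
The quadratic factor is (lambda - 3)^2.
Eigenvalues: -8, 3, 3.

-8, 3, 3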